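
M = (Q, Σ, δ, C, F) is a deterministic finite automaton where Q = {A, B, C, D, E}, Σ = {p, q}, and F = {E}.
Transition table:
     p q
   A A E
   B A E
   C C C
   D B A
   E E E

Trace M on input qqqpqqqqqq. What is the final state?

C --q--> C
C --q--> C
C --q--> C
C --p--> C
C --q--> C
C --q--> C
C --q--> C
C --q--> C
C --q--> C
C --q--> C

C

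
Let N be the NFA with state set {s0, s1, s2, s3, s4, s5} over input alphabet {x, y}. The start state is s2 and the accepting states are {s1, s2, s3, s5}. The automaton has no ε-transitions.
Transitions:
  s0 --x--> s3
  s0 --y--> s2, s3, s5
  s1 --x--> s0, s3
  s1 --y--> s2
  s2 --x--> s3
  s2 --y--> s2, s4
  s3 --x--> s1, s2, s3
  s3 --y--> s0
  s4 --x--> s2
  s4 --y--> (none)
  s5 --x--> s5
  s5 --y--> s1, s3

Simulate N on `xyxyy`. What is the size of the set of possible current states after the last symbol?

Start: {s2}
read x: {s3}
read y: {s0}
read x: {s3}
read y: {s0}
read y: {s2, s3, s5}
Final reachable set {s2, s3, s5} has 3 states.

3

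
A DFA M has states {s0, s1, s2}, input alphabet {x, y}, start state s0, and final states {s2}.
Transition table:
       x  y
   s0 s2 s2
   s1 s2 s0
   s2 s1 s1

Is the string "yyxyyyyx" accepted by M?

s0 --y--> s2
s2 --y--> s1
s1 --x--> s2
s2 --y--> s1
s1 --y--> s0
s0 --y--> s2
s2 --y--> s1
s1 --x--> s2
End in state s2, which is an accepting state.

accepted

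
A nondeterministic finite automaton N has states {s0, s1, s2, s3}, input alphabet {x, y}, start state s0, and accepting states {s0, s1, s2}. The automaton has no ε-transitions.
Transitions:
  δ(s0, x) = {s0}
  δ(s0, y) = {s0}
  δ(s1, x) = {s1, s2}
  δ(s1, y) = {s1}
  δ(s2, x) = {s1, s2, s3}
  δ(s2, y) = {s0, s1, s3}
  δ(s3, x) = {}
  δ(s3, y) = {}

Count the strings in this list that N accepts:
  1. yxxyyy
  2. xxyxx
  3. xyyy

yxxyyy: accepted
xxyxx: accepted
xyyy: accepted

3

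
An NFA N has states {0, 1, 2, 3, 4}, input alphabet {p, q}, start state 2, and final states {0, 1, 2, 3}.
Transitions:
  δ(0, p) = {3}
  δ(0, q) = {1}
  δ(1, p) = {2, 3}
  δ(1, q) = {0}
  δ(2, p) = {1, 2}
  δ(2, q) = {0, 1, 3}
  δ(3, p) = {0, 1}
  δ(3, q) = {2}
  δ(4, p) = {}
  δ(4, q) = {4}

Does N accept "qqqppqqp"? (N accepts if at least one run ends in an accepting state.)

accepted

Start: {2}
read q: {0, 1, 3}
read q: {0, 1, 2}
read q: {0, 1, 3}
read p: {0, 1, 2, 3}
read p: {0, 1, 2, 3}
read q: {0, 1, 2, 3}
read q: {0, 1, 2, 3}
read p: {0, 1, 2, 3}
Reachable ∩ accepting = {0, 1, 2, 3} — nonempty.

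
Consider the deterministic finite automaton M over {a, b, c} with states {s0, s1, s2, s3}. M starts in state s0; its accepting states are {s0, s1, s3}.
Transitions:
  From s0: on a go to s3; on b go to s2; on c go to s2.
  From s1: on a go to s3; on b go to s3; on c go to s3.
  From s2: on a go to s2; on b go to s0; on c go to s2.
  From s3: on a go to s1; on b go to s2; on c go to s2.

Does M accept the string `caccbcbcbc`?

s0 --c--> s2
s2 --a--> s2
s2 --c--> s2
s2 --c--> s2
s2 --b--> s0
s0 --c--> s2
s2 --b--> s0
s0 --c--> s2
s2 --b--> s0
s0 --c--> s2
End in state s2, which is not an accepting state.

rejected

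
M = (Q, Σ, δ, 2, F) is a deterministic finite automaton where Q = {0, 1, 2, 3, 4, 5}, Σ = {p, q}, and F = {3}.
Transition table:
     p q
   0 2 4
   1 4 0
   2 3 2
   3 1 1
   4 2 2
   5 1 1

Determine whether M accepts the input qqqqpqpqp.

accepted

2 --q--> 2
2 --q--> 2
2 --q--> 2
2 --q--> 2
2 --p--> 3
3 --q--> 1
1 --p--> 4
4 --q--> 2
2 --p--> 3
End in state 3, which is an accepting state.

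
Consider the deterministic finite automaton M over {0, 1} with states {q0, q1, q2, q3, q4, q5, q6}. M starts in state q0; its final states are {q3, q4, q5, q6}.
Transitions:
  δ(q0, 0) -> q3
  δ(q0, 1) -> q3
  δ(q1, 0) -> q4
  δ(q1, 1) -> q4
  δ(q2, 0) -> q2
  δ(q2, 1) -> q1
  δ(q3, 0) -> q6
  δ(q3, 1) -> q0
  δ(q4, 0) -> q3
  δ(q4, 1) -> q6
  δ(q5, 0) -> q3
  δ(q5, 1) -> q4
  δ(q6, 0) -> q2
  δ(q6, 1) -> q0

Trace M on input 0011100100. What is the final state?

q0 --0--> q3
q3 --0--> q6
q6 --1--> q0
q0 --1--> q3
q3 --1--> q0
q0 --0--> q3
q3 --0--> q6
q6 --1--> q0
q0 --0--> q3
q3 --0--> q6

q6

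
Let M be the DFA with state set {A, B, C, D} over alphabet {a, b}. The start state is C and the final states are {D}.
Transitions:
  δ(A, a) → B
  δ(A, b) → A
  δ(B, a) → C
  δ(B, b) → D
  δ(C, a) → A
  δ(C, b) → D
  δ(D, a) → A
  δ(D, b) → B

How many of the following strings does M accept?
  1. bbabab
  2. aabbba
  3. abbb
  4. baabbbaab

1

bbabab: rejected
aabbba: rejected
abbb: rejected
baabbbaab: accepted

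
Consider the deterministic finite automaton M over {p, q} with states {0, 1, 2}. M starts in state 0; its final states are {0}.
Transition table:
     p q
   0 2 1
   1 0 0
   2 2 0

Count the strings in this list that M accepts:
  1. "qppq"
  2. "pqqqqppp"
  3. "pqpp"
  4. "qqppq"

2

"qppq": accepted
"pqqqqppp": rejected
"pqpp": rejected
"qqppq": accepted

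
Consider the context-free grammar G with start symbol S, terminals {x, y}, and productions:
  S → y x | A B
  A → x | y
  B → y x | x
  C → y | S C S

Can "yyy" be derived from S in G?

no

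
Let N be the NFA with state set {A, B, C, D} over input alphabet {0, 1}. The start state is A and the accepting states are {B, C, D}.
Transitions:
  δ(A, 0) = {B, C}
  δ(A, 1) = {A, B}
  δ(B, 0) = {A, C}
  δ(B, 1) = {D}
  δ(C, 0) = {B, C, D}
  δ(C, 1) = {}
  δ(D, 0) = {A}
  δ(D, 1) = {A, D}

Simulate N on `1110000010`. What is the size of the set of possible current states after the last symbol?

Start: {A}
read 1: {A, B}
read 1: {A, B, D}
read 1: {A, B, D}
read 0: {A, B, C}
read 0: {A, B, C, D}
read 0: {A, B, C, D}
read 0: {A, B, C, D}
read 0: {A, B, C, D}
read 1: {A, B, D}
read 0: {A, B, C}
Final reachable set {A, B, C} has 3 states.

3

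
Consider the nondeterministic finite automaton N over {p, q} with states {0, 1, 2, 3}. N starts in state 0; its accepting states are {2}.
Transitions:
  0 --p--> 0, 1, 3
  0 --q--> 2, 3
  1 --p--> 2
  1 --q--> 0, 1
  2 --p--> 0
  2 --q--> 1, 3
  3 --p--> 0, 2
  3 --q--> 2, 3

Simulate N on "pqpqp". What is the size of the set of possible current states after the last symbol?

4

Start: {0}
read p: {0, 1, 3}
read q: {0, 1, 2, 3}
read p: {0, 1, 2, 3}
read q: {0, 1, 2, 3}
read p: {0, 1, 2, 3}
Final reachable set {0, 1, 2, 3} has 4 states.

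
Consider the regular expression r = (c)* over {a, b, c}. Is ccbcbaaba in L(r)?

no

ccbcbaaba cannot be split into zero or more pieces each matching c.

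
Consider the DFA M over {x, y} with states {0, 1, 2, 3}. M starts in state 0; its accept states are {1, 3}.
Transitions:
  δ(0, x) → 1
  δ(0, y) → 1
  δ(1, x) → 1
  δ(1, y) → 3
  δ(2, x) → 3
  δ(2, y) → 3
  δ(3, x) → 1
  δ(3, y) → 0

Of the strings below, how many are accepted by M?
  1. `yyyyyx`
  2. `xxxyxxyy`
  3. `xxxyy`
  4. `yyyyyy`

`yyyyyx`: accepted
`xxxyxxyy`: rejected
`xxxyy`: rejected
`yyyyyy`: rejected

1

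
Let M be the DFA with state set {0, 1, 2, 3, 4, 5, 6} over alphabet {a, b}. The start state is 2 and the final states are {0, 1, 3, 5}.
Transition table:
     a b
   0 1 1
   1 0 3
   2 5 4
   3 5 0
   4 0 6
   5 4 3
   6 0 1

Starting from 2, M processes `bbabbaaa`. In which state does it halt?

2 --b--> 4
4 --b--> 6
6 --a--> 0
0 --b--> 1
1 --b--> 3
3 --a--> 5
5 --a--> 4
4 --a--> 0

0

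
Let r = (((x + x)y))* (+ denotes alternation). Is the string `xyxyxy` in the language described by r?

yes

Split into 3 pieces xy · xy · xy; each matches ((x+x)y).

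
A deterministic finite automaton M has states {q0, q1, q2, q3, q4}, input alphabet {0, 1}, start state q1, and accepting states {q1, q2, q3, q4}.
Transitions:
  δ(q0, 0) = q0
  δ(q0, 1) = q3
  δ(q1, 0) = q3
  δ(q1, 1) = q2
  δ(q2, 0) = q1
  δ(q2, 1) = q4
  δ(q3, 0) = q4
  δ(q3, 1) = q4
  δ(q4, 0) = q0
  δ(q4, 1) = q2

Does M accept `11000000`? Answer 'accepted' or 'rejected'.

rejected

q1 --1--> q2
q2 --1--> q4
q4 --0--> q0
q0 --0--> q0
q0 --0--> q0
q0 --0--> q0
q0 --0--> q0
q0 --0--> q0
End in state q0, which is not an accepting state.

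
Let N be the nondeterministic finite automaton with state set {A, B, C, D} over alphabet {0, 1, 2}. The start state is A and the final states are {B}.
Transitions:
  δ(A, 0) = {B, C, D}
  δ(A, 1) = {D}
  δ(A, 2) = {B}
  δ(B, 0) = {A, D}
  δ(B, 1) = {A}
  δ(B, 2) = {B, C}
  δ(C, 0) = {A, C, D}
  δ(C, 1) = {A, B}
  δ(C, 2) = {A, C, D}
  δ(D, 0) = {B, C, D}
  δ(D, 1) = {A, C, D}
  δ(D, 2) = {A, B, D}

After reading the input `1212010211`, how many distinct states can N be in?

4

Start: {A}
read 1: {D}
read 2: {A, B, D}
read 1: {A, C, D}
read 2: {A, B, C, D}
read 0: {A, B, C, D}
read 1: {A, B, C, D}
read 0: {A, B, C, D}
read 2: {A, B, C, D}
read 1: {A, B, C, D}
read 1: {A, B, C, D}
Final reachable set {A, B, C, D} has 4 states.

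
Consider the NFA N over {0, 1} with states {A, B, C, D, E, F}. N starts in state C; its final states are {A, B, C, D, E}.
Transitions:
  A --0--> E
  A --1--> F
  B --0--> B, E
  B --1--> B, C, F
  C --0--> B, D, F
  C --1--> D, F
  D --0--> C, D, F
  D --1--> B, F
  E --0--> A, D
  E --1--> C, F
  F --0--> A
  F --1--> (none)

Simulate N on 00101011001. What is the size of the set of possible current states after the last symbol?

Start: {C}
read 0: {B, D, F}
read 0: {A, B, C, D, E, F}
read 1: {B, C, D, F}
read 0: {A, B, C, D, E, F}
read 1: {B, C, D, F}
read 0: {A, B, C, D, E, F}
read 1: {B, C, D, F}
read 1: {B, C, D, F}
read 0: {A, B, C, D, E, F}
read 0: {A, B, C, D, E, F}
read 1: {B, C, D, F}
Final reachable set {B, C, D, F} has 4 states.

4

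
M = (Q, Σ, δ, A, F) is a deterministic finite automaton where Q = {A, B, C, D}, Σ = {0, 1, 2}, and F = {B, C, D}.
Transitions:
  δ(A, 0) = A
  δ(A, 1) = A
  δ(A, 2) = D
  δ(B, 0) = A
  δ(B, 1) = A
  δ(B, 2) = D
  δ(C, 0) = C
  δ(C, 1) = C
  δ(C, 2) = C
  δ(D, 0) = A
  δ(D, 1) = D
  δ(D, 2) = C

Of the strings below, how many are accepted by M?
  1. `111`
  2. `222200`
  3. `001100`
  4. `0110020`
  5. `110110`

`111`: rejected
`222200`: accepted
`001100`: rejected
`0110020`: rejected
`110110`: rejected

1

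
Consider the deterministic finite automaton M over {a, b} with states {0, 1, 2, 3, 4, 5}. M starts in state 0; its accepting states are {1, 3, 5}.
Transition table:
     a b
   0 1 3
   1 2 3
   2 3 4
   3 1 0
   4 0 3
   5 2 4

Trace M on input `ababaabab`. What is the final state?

3

0 --a--> 1
1 --b--> 3
3 --a--> 1
1 --b--> 3
3 --a--> 1
1 --a--> 2
2 --b--> 4
4 --a--> 0
0 --b--> 3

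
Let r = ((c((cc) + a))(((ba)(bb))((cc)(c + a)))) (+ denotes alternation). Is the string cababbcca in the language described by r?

yes

Split as ca·babbcca: (c((cc)+a)) matches ca and (((ba)(bb))((cc)(c+a))) matches babbcca.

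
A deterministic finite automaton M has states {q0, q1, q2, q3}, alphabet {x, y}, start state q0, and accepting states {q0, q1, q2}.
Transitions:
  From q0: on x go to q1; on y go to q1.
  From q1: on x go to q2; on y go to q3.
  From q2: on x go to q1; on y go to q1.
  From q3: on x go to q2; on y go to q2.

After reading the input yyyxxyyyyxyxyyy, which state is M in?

q2

q0 --y--> q1
q1 --y--> q3
q3 --y--> q2
q2 --x--> q1
q1 --x--> q2
q2 --y--> q1
q1 --y--> q3
q3 --y--> q2
q2 --y--> q1
q1 --x--> q2
q2 --y--> q1
q1 --x--> q2
q2 --y--> q1
q1 --y--> q3
q3 --y--> q2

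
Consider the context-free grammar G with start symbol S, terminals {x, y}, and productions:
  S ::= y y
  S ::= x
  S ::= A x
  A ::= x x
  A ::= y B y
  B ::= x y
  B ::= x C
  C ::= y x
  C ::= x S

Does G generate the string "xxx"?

yes

S ⇒ Ax ⇒ xxx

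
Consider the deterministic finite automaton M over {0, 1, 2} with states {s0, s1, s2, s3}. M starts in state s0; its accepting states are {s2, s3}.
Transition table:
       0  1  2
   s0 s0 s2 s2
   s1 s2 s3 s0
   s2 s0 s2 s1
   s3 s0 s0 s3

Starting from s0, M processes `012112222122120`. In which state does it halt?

s0 --0--> s0
s0 --1--> s2
s2 --2--> s1
s1 --1--> s3
s3 --1--> s0
s0 --2--> s2
s2 --2--> s1
s1 --2--> s0
s0 --2--> s2
s2 --1--> s2
s2 --2--> s1
s1 --2--> s0
s0 --1--> s2
s2 --2--> s1
s1 --0--> s2

s2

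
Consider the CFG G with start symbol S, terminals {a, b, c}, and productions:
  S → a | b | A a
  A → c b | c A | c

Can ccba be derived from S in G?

yes

S ⇒ Aa ⇒ cAa ⇒ ccba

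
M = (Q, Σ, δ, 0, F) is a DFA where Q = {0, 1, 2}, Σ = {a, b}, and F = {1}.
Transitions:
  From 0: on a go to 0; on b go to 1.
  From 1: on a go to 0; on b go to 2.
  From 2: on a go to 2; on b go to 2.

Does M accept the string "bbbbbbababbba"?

0 --b--> 1
1 --b--> 2
2 --b--> 2
2 --b--> 2
2 --b--> 2
2 --b--> 2
2 --a--> 2
2 --b--> 2
2 --a--> 2
2 --b--> 2
2 --b--> 2
2 --b--> 2
2 --a--> 2
End in state 2, which is not an accepting state.

rejected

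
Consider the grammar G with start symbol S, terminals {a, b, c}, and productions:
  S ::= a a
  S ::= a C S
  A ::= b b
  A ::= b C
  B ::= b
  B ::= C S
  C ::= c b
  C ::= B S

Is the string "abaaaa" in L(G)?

yes

S ⇒ aCS ⇒ aBSS ⇒ abSS ⇒ abaaS ⇒ abaaaa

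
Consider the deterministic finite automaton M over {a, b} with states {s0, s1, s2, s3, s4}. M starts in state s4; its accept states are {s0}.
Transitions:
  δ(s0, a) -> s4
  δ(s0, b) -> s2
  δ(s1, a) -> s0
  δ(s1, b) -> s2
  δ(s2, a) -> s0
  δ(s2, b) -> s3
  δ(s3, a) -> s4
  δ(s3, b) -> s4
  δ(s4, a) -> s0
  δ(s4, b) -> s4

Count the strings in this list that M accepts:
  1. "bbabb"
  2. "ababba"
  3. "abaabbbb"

0

"bbabb": rejected
"ababba": rejected
"abaabbbb": rejected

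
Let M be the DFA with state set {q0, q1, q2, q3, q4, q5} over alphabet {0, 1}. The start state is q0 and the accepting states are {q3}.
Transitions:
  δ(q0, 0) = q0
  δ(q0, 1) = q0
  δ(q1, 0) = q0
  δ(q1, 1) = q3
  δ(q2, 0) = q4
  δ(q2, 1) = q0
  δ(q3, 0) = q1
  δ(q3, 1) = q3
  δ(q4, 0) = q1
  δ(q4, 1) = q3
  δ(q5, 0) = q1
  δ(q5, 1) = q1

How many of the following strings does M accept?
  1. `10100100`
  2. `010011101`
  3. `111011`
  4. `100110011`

0

`10100100`: rejected
`010011101`: rejected
`111011`: rejected
`100110011`: rejected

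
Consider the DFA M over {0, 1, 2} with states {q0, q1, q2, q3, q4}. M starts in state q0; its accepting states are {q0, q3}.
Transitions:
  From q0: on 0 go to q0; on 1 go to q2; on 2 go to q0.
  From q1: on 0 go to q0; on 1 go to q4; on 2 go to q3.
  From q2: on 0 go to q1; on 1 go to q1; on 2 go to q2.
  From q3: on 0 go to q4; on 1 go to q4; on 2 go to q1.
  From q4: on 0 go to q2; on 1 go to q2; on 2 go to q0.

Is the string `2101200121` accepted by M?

rejected

q0 --2--> q0
q0 --1--> q2
q2 --0--> q1
q1 --1--> q4
q4 --2--> q0
q0 --0--> q0
q0 --0--> q0
q0 --1--> q2
q2 --2--> q2
q2 --1--> q1
End in state q1, which is not an accepting state.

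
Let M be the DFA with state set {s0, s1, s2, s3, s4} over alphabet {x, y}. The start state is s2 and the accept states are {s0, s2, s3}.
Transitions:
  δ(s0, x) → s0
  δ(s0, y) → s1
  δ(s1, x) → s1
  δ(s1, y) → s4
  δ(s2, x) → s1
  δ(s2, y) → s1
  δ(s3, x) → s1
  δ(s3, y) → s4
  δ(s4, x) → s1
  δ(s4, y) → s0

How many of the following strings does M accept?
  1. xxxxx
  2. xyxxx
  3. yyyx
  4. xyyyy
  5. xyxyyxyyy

xxxxx: rejected
xyxxx: rejected
yyyx: accepted
xyyyy: rejected
xyxyyxyyy: accepted

2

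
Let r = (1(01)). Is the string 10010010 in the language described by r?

No split of 10010010 into u·v has 1 matching u and (01) matching v.

no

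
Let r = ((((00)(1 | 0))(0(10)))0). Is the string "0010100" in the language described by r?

Split as 001010·0: (((00)(1|0))(0(10))) matches 001010 and 0 matches 0.

yes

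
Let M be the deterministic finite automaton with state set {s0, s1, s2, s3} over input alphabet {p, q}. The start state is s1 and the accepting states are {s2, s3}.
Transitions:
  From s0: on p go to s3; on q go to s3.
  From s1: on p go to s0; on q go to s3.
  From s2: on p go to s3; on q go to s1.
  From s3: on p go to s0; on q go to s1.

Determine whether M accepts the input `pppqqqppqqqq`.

accepted

s1 --p--> s0
s0 --p--> s3
s3 --p--> s0
s0 --q--> s3
s3 --q--> s1
s1 --q--> s3
s3 --p--> s0
s0 --p--> s3
s3 --q--> s1
s1 --q--> s3
s3 --q--> s1
s1 --q--> s3
End in state s3, which is an accepting state.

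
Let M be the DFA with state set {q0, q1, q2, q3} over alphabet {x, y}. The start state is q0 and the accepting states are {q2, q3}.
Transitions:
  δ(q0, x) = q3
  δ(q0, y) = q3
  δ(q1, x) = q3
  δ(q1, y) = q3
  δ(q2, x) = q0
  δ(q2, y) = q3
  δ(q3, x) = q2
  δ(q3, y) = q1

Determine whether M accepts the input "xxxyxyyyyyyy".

q0 --x--> q3
q3 --x--> q2
q2 --x--> q0
q0 --y--> q3
q3 --x--> q2
q2 --y--> q3
q3 --y--> q1
q1 --y--> q3
q3 --y--> q1
q1 --y--> q3
q3 --y--> q1
q1 --y--> q3
End in state q3, which is an accepting state.

accepted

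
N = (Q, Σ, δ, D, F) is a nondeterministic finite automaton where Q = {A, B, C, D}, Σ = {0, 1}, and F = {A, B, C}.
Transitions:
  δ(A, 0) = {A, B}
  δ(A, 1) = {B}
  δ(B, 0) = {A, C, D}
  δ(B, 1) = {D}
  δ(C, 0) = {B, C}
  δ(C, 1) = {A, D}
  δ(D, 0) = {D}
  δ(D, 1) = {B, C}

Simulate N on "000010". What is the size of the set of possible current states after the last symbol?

4

Start: {D}
read 0: {D}
read 0: {D}
read 0: {D}
read 0: {D}
read 1: {B, C}
read 0: {A, B, C, D}
Final reachable set {A, B, C, D} has 4 states.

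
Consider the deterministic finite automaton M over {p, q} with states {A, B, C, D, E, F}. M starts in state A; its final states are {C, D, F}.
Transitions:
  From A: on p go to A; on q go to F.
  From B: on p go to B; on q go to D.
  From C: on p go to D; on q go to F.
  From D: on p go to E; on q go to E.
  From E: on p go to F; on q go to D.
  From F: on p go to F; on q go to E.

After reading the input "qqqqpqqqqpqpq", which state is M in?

A --q--> F
F --q--> E
E --q--> D
D --q--> E
E --p--> F
F --q--> E
E --q--> D
D --q--> E
E --q--> D
D --p--> E
E --q--> D
D --p--> E
E --q--> D

D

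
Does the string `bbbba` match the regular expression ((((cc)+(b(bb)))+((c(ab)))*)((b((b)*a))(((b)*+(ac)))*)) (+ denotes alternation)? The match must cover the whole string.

Split as ε·bbbba: (((cc)+(b(bb)))+((c(ab)))*) matches ε and ((b((b)*a))(((b)*+(ac)))*) matches bbbba.

yes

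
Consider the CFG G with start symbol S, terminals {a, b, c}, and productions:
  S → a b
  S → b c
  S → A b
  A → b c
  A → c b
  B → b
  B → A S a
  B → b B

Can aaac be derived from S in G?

no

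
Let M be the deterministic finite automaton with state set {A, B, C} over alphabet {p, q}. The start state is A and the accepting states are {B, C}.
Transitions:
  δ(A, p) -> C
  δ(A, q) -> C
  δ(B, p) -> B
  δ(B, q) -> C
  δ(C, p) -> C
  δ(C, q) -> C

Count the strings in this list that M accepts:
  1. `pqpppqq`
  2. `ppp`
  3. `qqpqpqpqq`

`pqpppqq`: accepted
`ppp`: accepted
`qqpqpqpqq`: accepted

3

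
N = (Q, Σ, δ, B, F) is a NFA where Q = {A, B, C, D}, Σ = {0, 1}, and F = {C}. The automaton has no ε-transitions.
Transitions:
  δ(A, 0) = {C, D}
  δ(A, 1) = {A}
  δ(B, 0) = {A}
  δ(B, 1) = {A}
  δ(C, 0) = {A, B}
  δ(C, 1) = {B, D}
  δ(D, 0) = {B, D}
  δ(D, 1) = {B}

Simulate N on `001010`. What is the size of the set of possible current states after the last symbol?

Start: {B}
read 0: {A}
read 0: {C, D}
read 1: {B, D}
read 0: {A, B, D}
read 1: {A, B}
read 0: {A, C, D}
Final reachable set {A, C, D} has 3 states.

3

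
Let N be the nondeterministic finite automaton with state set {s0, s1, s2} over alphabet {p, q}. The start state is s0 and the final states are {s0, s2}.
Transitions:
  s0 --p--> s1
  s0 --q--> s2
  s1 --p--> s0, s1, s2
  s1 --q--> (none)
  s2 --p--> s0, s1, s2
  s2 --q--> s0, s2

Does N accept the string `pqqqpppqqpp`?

rejected

Start: {s0}
read p: {s1}
read q: {}
The reachable set is empty and stays empty for the remaining 9 symbols.
Reachable ∩ accepting = {} — empty.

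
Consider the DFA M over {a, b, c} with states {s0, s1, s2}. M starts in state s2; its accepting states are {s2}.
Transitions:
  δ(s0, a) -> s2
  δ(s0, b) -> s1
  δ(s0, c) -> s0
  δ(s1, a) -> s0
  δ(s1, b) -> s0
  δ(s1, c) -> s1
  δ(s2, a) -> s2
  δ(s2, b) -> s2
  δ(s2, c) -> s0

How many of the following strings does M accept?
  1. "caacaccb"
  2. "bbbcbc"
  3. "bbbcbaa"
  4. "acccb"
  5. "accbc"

"caacaccb": rejected
"bbbcbc": rejected
"bbbcbaa": accepted
"acccb": rejected
"accbc": rejected

1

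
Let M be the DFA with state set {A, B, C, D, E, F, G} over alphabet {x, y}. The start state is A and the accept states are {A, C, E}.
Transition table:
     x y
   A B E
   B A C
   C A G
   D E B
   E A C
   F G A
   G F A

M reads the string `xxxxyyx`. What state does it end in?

A

A --x--> B
B --x--> A
A --x--> B
B --x--> A
A --y--> E
E --y--> C
C --x--> A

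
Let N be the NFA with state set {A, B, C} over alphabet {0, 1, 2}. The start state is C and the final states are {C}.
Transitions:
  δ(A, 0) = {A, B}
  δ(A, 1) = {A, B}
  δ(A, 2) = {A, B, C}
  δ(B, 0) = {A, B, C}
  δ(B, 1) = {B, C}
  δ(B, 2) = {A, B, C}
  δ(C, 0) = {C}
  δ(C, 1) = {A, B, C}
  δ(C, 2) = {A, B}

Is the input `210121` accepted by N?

Start: {C}
read 2: {A, B}
read 1: {A, B, C}
read 0: {A, B, C}
read 1: {A, B, C}
read 2: {A, B, C}
read 1: {A, B, C}
Reachable ∩ accepting = {C} — nonempty.

accepted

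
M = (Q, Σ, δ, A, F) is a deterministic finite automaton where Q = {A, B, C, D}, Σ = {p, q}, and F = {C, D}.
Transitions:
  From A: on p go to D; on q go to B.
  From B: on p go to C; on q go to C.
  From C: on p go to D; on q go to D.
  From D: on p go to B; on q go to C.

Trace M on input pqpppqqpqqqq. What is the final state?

D

A --p--> D
D --q--> C
C --p--> D
D --p--> B
B --p--> C
C --q--> D
D --q--> C
C --p--> D
D --q--> C
C --q--> D
D --q--> C
C --q--> D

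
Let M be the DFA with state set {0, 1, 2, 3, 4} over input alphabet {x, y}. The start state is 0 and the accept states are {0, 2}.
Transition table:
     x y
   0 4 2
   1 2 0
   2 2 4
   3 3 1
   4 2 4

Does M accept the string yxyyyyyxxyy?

rejected

0 --y--> 2
2 --x--> 2
2 --y--> 4
4 --y--> 4
4 --y--> 4
4 --y--> 4
4 --y--> 4
4 --x--> 2
2 --x--> 2
2 --y--> 4
4 --y--> 4
End in state 4, which is not an accepting state.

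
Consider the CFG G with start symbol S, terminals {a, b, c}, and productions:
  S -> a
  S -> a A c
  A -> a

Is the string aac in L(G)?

yes

S ⇒ aAc ⇒ aac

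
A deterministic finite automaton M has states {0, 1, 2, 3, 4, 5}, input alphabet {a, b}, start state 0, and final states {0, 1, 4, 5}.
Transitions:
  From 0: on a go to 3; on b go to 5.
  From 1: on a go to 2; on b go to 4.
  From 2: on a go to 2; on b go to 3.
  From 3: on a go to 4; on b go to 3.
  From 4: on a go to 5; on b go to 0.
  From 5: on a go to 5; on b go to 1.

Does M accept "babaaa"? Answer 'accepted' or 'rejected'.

0 --b--> 5
5 --a--> 5
5 --b--> 1
1 --a--> 2
2 --a--> 2
2 --a--> 2
End in state 2, which is not an accepting state.

rejected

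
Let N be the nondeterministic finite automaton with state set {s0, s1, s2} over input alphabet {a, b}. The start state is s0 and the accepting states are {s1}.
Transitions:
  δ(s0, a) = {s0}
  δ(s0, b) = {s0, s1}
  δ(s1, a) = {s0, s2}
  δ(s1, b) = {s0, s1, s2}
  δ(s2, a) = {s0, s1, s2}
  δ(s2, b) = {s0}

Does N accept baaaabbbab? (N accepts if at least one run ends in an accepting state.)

Start: {s0}
read b: {s0, s1}
read a: {s0, s2}
read a: {s0, s1, s2}
read a: {s0, s1, s2}
read a: {s0, s1, s2}
read b: {s0, s1, s2}
read b: {s0, s1, s2}
read b: {s0, s1, s2}
read a: {s0, s1, s2}
read b: {s0, s1, s2}
Reachable ∩ accepting = {s1} — nonempty.

accepted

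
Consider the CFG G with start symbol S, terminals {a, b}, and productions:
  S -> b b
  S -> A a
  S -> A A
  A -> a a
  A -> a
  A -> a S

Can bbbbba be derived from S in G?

no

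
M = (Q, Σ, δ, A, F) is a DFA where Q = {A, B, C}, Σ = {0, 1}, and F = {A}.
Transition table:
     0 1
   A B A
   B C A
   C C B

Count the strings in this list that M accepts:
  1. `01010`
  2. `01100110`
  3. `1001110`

0

`01010`: rejected
`01100110`: rejected
`1001110`: rejected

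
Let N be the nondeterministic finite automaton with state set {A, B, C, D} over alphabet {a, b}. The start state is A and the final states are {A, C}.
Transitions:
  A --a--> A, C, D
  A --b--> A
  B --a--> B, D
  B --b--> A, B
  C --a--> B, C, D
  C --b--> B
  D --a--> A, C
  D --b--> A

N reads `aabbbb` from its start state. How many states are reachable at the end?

Start: {A}
read a: {A, C, D}
read a: {A, B, C, D}
read b: {A, B}
read b: {A, B}
read b: {A, B}
read b: {A, B}
Final reachable set {A, B} has 2 states.

2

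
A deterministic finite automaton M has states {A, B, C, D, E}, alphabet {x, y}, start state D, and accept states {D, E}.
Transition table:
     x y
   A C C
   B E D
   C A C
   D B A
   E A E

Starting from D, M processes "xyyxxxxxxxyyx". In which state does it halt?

A

D --x--> B
B --y--> D
D --y--> A
A --x--> C
C --x--> A
A --x--> C
C --x--> A
A --x--> C
C --x--> A
A --x--> C
C --y--> C
C --y--> C
C --x--> A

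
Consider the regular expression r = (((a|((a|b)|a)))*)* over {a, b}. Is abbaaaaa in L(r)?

Split into 8 pieces a · b · b · a · a · a · a · a; each matches ((a|((a|b)|a)))*.

yes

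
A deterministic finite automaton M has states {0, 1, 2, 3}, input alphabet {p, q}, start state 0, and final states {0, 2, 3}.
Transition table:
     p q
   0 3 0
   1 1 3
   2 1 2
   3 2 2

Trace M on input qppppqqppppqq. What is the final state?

2

0 --q--> 0
0 --p--> 3
3 --p--> 2
2 --p--> 1
1 --p--> 1
1 --q--> 3
3 --q--> 2
2 --p--> 1
1 --p--> 1
1 --p--> 1
1 --p--> 1
1 --q--> 3
3 --q--> 2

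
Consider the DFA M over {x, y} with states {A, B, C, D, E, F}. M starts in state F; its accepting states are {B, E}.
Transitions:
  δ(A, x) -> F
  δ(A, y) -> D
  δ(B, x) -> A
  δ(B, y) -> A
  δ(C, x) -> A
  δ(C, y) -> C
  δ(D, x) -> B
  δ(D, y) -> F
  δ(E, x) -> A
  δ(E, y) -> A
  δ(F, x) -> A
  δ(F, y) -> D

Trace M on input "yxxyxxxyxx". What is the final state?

A

F --y--> D
D --x--> B
B --x--> A
A --y--> D
D --x--> B
B --x--> A
A --x--> F
F --y--> D
D --x--> B
B --x--> A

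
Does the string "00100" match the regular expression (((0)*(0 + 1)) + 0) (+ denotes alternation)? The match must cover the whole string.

no

Neither ((0)*(0+1)) nor 0 matches 00100.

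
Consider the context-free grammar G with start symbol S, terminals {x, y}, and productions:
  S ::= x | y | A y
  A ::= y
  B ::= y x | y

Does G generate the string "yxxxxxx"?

no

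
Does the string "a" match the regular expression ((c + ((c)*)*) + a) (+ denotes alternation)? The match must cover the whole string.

The right alternative a matches a.

yes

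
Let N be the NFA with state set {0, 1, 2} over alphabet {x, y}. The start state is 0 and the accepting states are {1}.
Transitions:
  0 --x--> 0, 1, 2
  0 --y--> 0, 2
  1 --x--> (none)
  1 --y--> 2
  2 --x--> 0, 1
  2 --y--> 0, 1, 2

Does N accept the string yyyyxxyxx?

accepted

Start: {0}
read y: {0, 2}
read y: {0, 1, 2}
read y: {0, 1, 2}
read y: {0, 1, 2}
read x: {0, 1, 2}
read x: {0, 1, 2}
read y: {0, 1, 2}
read x: {0, 1, 2}
read x: {0, 1, 2}
Reachable ∩ accepting = {1} — nonempty.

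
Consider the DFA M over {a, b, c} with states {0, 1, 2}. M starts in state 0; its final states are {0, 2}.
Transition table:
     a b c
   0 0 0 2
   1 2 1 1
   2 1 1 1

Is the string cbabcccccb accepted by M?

rejected

0 --c--> 2
2 --b--> 1
1 --a--> 2
2 --b--> 1
1 --c--> 1
1 --c--> 1
1 --c--> 1
1 --c--> 1
1 --c--> 1
1 --b--> 1
End in state 1, which is not an accepting state.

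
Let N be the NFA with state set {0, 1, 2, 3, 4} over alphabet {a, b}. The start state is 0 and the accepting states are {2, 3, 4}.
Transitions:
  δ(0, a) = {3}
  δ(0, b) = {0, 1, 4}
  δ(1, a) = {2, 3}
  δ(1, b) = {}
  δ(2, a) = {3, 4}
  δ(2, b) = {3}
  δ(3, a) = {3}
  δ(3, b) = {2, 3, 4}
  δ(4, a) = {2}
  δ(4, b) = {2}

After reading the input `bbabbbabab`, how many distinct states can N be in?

Start: {0}
read b: {0, 1, 4}
read b: {0, 1, 2, 4}
read a: {2, 3, 4}
read b: {2, 3, 4}
read b: {2, 3, 4}
read b: {2, 3, 4}
read a: {2, 3, 4}
read b: {2, 3, 4}
read a: {2, 3, 4}
read b: {2, 3, 4}
Final reachable set {2, 3, 4} has 3 states.

3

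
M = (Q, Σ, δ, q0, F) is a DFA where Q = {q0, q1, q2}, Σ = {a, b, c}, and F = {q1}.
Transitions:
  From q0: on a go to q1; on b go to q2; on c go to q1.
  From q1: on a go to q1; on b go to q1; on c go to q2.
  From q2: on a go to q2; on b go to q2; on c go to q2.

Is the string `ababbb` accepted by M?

accepted

q0 --a--> q1
q1 --b--> q1
q1 --a--> q1
q1 --b--> q1
q1 --b--> q1
q1 --b--> q1
End in state q1, which is an accepting state.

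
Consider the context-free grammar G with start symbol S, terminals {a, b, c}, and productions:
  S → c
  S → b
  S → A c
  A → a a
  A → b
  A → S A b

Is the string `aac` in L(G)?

S ⇒ Ac ⇒ aac

yes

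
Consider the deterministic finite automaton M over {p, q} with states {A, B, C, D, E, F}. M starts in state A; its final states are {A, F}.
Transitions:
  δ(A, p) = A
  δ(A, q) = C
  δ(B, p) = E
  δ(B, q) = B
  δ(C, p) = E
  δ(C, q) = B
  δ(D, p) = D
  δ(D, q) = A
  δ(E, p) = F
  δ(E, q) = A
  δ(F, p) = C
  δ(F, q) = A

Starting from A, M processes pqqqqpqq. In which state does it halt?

C

A --p--> A
A --q--> C
C --q--> B
B --q--> B
B --q--> B
B --p--> E
E --q--> A
A --q--> C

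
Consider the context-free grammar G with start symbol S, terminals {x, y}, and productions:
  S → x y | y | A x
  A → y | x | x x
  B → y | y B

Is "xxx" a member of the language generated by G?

S ⇒ Ax ⇒ xxx

yes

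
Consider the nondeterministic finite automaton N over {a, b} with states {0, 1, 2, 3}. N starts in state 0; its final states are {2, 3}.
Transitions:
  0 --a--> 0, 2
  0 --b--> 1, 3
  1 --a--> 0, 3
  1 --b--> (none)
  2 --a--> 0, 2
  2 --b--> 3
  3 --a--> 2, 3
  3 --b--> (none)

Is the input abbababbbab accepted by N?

Start: {0}
read a: {0, 2}
read b: {1, 3}
read b: {}
The reachable set is empty and stays empty for the remaining 8 symbols.
Reachable ∩ accepting = {} — empty.

rejected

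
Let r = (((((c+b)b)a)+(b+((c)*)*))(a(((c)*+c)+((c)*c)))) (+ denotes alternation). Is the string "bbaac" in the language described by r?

Split as bba·ac: ((((c+b)b)a)+(b+((c)*)*)) matches bba and (a(((c)*+c)+((c)*c))) matches ac.

yes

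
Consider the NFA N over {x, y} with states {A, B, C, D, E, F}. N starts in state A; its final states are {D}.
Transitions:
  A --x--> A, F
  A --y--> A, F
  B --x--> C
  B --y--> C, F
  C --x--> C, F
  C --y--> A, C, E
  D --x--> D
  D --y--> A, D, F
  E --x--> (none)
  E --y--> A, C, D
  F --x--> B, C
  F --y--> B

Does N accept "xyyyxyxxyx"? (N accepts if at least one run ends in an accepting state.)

Start: {A}
read x: {A, F}
read y: {A, B, F}
read y: {A, B, C, F}
read y: {A, B, C, E, F}
read x: {A, B, C, F}
read y: {A, B, C, E, F}
read x: {A, B, C, F}
read x: {A, B, C, F}
read y: {A, B, C, E, F}
read x: {A, B, C, F}
Reachable ∩ accepting = {} — empty.

rejected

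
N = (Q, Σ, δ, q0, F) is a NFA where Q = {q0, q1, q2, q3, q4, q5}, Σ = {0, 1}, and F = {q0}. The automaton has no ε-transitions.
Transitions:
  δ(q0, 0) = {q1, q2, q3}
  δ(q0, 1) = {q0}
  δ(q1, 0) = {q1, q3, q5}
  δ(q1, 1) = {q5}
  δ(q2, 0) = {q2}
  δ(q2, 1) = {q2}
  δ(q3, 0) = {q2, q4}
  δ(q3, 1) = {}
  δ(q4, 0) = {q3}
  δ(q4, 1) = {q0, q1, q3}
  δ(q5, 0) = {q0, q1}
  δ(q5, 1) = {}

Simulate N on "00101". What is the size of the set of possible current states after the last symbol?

5

Start: {q0}
read 0: {q1, q2, q3}
read 0: {q1, q2, q3, q4, q5}
read 1: {q0, q1, q2, q3, q5}
read 0: {q0, q1, q2, q3, q4, q5}
read 1: {q0, q1, q2, q3, q5}
Final reachable set {q0, q1, q2, q3, q5} has 5 states.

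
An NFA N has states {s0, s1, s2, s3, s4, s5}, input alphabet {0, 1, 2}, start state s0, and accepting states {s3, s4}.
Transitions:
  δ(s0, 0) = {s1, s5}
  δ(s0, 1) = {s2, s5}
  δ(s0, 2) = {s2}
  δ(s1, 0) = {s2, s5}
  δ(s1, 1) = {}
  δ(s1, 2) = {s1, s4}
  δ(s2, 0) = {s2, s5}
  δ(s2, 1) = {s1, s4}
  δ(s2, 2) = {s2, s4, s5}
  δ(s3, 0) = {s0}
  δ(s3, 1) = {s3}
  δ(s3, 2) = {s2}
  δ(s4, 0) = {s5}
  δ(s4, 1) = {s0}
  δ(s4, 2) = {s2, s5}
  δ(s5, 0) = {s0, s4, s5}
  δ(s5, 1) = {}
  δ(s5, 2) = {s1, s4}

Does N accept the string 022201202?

Start: {s0}
read 0: {s1, s5}
read 2: {s1, s4}
read 2: {s1, s2, s4, s5}
read 2: {s1, s2, s4, s5}
read 0: {s0, s2, s4, s5}
read 1: {s0, s1, s2, s4, s5}
read 2: {s1, s2, s4, s5}
read 0: {s0, s2, s4, s5}
read 2: {s1, s2, s4, s5}
Reachable ∩ accepting = {s4} — nonempty.

accepted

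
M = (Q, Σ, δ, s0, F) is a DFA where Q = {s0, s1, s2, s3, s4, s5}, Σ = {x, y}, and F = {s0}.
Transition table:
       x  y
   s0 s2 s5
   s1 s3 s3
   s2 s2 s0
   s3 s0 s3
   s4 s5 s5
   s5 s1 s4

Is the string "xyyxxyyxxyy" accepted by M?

rejected

s0 --x--> s2
s2 --y--> s0
s0 --y--> s5
s5 --x--> s1
s1 --x--> s3
s3 --y--> s3
s3 --y--> s3
s3 --x--> s0
s0 --x--> s2
s2 --y--> s0
s0 --y--> s5
End in state s5, which is not an accepting state.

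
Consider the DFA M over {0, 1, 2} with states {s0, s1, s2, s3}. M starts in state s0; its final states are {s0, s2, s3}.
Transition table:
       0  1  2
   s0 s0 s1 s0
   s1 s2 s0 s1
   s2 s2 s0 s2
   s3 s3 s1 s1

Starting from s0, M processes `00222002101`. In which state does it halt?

s0

s0 --0--> s0
s0 --0--> s0
s0 --2--> s0
s0 --2--> s0
s0 --2--> s0
s0 --0--> s0
s0 --0--> s0
s0 --2--> s0
s0 --1--> s1
s1 --0--> s2
s2 --1--> s0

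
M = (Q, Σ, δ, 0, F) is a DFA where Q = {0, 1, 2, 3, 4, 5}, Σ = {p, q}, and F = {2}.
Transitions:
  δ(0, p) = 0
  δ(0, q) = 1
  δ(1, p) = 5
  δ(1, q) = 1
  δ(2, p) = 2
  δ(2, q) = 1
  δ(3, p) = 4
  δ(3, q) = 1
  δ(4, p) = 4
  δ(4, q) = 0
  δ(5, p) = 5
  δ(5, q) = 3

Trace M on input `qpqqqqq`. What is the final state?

0 --q--> 1
1 --p--> 5
5 --q--> 3
3 --q--> 1
1 --q--> 1
1 --q--> 1
1 --q--> 1

1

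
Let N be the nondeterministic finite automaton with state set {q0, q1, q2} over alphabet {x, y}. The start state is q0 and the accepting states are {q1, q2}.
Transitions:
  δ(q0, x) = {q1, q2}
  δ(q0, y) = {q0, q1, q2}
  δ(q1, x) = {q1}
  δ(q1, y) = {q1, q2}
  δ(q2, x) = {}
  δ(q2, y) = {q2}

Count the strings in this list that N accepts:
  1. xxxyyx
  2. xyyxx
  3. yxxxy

xxxyyx: accepted
xyyxx: accepted
yxxxy: accepted

3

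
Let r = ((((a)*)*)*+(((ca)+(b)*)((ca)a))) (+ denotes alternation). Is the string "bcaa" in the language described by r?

The right alternative (((ca)+(b)*)((ca)a)) matches bcaa.

yes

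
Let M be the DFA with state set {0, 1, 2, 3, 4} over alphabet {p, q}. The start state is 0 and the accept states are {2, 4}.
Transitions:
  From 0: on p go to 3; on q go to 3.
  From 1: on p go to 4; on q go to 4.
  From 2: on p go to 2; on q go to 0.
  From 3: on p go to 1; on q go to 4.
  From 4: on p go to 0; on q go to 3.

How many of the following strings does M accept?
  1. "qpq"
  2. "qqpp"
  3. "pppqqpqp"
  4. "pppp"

1

"qpq": accepted
"qqpp": rejected
"pppqqpqp": rejected
"pppp": rejected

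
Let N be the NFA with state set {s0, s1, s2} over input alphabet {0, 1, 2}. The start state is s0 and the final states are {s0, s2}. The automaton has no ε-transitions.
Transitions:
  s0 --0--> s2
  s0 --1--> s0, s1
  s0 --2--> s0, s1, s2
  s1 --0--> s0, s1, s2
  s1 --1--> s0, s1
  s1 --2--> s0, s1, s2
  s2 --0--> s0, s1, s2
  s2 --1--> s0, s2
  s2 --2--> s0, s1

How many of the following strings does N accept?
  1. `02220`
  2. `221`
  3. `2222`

`02220`: accepted
`221`: accepted
`2222`: accepted

3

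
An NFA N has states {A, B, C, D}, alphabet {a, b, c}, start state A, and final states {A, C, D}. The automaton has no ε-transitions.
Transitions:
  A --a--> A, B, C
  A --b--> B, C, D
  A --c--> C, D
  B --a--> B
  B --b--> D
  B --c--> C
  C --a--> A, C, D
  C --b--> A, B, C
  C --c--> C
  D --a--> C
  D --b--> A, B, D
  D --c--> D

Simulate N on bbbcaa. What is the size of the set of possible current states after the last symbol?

4

Start: {A}
read b: {B, C, D}
read b: {A, B, C, D}
read b: {A, B, C, D}
read c: {C, D}
read a: {A, C, D}
read a: {A, B, C, D}
Final reachable set {A, B, C, D} has 4 states.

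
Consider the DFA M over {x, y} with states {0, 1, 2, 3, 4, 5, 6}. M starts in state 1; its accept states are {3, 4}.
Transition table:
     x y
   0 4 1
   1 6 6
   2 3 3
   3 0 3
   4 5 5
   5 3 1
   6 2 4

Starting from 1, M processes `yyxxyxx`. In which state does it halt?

1 --y--> 6
6 --y--> 4
4 --x--> 5
5 --x--> 3
3 --y--> 3
3 --x--> 0
0 --x--> 4

4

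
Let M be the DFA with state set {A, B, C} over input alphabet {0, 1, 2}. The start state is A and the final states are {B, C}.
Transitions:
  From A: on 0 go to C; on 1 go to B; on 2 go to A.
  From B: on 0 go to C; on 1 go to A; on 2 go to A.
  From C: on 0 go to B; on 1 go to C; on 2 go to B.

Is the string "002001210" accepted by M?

A --0--> C
C --0--> B
B --2--> A
A --0--> C
C --0--> B
B --1--> A
A --2--> A
A --1--> B
B --0--> C
End in state C, which is an accepting state.

accepted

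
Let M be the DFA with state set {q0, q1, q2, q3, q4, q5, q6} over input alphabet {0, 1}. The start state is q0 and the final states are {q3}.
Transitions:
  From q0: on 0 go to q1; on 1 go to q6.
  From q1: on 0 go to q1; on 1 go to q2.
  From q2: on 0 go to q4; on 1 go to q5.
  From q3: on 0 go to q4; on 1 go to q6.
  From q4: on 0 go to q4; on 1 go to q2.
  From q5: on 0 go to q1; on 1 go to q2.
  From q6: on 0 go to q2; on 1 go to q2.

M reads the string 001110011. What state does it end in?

q0 --0--> q1
q1 --0--> q1
q1 --1--> q2
q2 --1--> q5
q5 --1--> q2
q2 --0--> q4
q4 --0--> q4
q4 --1--> q2
q2 --1--> q5

q5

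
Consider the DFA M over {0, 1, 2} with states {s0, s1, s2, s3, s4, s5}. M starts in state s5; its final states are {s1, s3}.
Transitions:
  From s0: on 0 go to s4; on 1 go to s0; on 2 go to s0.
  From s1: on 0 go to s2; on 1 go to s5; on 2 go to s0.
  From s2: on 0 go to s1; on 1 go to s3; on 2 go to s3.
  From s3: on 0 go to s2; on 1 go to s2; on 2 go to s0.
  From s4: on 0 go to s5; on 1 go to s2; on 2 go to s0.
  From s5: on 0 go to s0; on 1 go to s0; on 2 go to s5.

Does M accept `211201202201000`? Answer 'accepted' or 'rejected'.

s5 --2--> s5
s5 --1--> s0
s0 --1--> s0
s0 --2--> s0
s0 --0--> s4
s4 --1--> s2
s2 --2--> s3
s3 --0--> s2
s2 --2--> s3
s3 --2--> s0
s0 --0--> s4
s4 --1--> s2
s2 --0--> s1
s1 --0--> s2
s2 --0--> s1
End in state s1, which is an accepting state.

accepted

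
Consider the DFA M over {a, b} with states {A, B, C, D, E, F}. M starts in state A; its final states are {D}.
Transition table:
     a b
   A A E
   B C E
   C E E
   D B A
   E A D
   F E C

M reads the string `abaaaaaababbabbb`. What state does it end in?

A --a--> A
A --b--> E
E --a--> A
A --a--> A
A --a--> A
A --a--> A
A --a--> A
A --a--> A
A --b--> E
E --a--> A
A --b--> E
E --b--> D
D --a--> B
B --b--> E
E --b--> D
D --b--> A

A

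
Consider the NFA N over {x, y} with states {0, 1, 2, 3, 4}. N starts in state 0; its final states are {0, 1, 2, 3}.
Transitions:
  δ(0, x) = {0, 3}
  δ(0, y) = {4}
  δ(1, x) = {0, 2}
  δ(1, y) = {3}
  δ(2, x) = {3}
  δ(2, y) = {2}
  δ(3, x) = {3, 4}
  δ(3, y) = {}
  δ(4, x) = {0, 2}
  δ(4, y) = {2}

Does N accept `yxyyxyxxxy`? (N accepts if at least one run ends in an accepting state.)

Start: {0}
read y: {4}
read x: {0, 2}
read y: {2, 4}
read y: {2}
read x: {3}
read y: {}
The reachable set is empty and stays empty for the remaining 4 symbols.
Reachable ∩ accepting = {} — empty.

rejected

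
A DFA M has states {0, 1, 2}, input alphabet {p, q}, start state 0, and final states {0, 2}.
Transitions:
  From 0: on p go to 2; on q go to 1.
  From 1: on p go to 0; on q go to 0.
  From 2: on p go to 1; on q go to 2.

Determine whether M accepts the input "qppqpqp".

accepted

0 --q--> 1
1 --p--> 0
0 --p--> 2
2 --q--> 2
2 --p--> 1
1 --q--> 0
0 --p--> 2
End in state 2, which is an accepting state.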